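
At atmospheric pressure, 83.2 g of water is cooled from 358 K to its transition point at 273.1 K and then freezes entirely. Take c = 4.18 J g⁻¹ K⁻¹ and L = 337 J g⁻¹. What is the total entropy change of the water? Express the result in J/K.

Cooling step: ΔS₁ = m c ln(T_tr/T_i) = 83.2 × 4.18 × ln(273.1/358) = -94.14 J/K.
Phase change: ΔS₂ = −mL/T_tr = −83.2 × 337 / 273.1 = -102.7 J/K.
ΔS_total = (-94.14) + (-102.7) = -197 J/K.

ΔS = -197 J/K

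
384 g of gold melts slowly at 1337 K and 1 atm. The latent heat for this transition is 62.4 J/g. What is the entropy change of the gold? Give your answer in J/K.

Heat absorbed by the substance: Q = mL = 384 × 62.4 = 23961.6 J.
At constant T, ΔS = Q_rev/T = 23961.6 / 1337 = 17.9 J/K.

ΔS = 17.9 J/K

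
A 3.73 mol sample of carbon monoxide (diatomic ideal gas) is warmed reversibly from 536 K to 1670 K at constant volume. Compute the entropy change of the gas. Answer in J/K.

ΔS = 88.1 J/K

At constant volume, ΔS = nC_V ln(T₂/T₁) with C_V = 5R/2 = 20.79 J mol⁻¹ K⁻¹.
ΔS = 3.73 × 20.79 × ln(1670/536) = 88.1 J/K.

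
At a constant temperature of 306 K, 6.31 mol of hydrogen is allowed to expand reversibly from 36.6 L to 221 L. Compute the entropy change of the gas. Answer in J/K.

ΔS_gas = 94.3 J/K

For an isothermal ideal gas ΔS_gas = nR ln(V₂/V₁) = 6.31 × 8.314 × ln(221/36.6) = 94.3 J/K.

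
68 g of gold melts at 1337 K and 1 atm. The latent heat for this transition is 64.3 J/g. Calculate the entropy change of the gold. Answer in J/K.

ΔS = 3.27 J/K

Heat absorbed by the substance: Q = mL = 68 × 64.3 = 4372.4 J.
At constant T, ΔS = Q_rev/T = 4372.4 / 1337 = 3.27 J/K.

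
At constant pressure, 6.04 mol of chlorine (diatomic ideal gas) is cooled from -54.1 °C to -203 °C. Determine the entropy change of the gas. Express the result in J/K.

ΔS = -200 J/K

In kelvin: T₁ = 219.05 K, T₂ = 70.15 K. At constant pressure, ΔS = nC_p ln(T₂/T₁) with C_p = 7R/2 = 29.1 J mol⁻¹ K⁻¹.
ΔS = 6.04 × 29.1 × ln(70.15/219.05) = -200 J/K.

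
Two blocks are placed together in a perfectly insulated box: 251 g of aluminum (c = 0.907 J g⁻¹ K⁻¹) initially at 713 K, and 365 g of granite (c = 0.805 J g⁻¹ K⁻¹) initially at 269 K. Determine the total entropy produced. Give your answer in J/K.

Energy balance: T_f = (m₁c₁T₁ + m₂c₂T₂)/(m₁c₁ + m₂c₂) = 462.83 K.
ΔS₁ = m₁c₁ ln(T_f/T₁) = 227.657 × ln(462.83/713) = -98.375 J/K.
ΔS₂ = m₂c₂ ln(T_f/T₂) = 293.825 × ln(462.83/269) = 159.44 J/K.
ΔS_total = -98.375 + 159.44 = 61.1 J/K.

ΔS_total = 61.1 J/K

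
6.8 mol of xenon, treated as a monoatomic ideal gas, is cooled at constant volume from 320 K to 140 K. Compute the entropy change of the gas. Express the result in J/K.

At constant volume, ΔS = nC_V ln(T₂/T₁) with C_V = 3R/2 = 12.47 J mol⁻¹ K⁻¹.
ΔS = 6.8 × 12.47 × ln(140/320) = -70.1 J/K.

ΔS = -70.1 J/K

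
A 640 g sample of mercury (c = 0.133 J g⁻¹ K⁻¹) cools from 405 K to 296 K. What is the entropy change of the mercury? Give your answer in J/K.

ΔS = ∫dQ_rev/T = m c ln(T₂/T₁) = 640 × 0.133 × ln(296/405) = -26.7 J/K.

ΔS = -26.7 J/K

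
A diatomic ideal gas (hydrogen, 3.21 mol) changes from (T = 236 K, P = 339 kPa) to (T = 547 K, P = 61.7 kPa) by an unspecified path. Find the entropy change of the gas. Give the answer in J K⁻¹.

ΔS = nC_p ln(T₂/T₁) − nR ln(P₂/P₁), with C_p = 7R/2 = 29.1 J mol⁻¹ K⁻¹ for a diatomic ideal gas.
ΔS = 3.21 × [29.1 × ln(547/236) − 8.314 × ln(61.7/339)] = 124 J/K.

ΔS = 124 J/K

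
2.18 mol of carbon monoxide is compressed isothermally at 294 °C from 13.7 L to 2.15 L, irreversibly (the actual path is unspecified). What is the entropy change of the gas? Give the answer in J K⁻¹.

Entropy is a state function, so ΔS_gas depends only on the end states.
For an isothermal ideal gas ΔS_gas = nR ln(V₂/V₁) = 2.18 × 8.314 × ln(2.15/13.7) = -33.6 J/K.

ΔS_gas = -33.6 J/K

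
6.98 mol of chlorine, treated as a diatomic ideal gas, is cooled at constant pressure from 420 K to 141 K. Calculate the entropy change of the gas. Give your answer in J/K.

At constant pressure, ΔS = nC_p ln(T₂/T₁) with C_p = 7R/2 = 29.1 J mol⁻¹ K⁻¹.
ΔS = 6.98 × 29.1 × ln(141/420) = -222 J/K.

ΔS = -222 J/K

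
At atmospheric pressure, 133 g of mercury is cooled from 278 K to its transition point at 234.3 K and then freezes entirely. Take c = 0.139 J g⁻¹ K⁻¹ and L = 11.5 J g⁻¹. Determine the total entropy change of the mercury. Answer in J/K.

ΔS = -9.69 J/K

Cooling step: ΔS₁ = m c ln(T_tr/T_i) = 133 × 0.139 × ln(234.3/278) = -3.162 J/K.
Phase change: ΔS₂ = −mL/T_tr = −133 × 11.5 / 234.3 = -6.528 J/K.
ΔS_total = (-3.162) + (-6.528) = -9.69 J/K.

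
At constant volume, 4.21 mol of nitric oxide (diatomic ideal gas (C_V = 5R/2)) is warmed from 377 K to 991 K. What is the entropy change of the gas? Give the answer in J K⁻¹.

ΔS = 84.6 J/K

At constant volume, ΔS = nC_V ln(T₂/T₁) with C_V = 5R/2 = 20.79 J mol⁻¹ K⁻¹.
ΔS = 4.21 × 20.79 × ln(991/377) = 84.6 J/K.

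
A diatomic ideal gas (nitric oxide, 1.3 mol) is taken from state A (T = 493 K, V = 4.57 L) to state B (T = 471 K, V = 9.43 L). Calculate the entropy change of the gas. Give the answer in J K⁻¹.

ΔS = 6.6 J/K

Entropy is a state function: ΔS = nC_V ln(T₂/T₁) + nR ln(V₂/V₁), with C_V = 5R/2 = 20.79 J mol⁻¹ K⁻¹ for a diatomic ideal gas.
ΔS = 1.3 × [20.79 × ln(471/493) + 8.314 × ln(9.43/4.57)] = 6.6 J/K.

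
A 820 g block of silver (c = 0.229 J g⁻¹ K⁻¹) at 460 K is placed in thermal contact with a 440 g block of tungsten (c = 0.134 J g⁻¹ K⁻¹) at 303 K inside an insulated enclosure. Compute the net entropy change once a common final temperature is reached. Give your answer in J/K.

ΔS_total = 3.62 J/K

Energy balance: T_f = (m₁c₁T₁ + m₂c₂T₂)/(m₁c₁ + m₂c₂) = 422.48 K.
ΔS₁ = m₁c₁ ln(T_f/T₁) = 187.78 × ln(422.48/460) = -15.98 J/K.
ΔS₂ = m₂c₂ ln(T_f/T₂) = 58.96 × ln(422.48/303) = 19.6 J/K.
ΔS_total = -15.98 + 19.6 = 3.62 J/K.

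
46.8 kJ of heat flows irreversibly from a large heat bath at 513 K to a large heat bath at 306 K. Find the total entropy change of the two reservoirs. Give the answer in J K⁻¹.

ΔS_total = 61.7 J/K

ΔS_hot = −Q/T_H = −46800/513 = -91.23 J/K and ΔS_cold = +Q/T_C = 46800/306 = 152.9 J/K.
ΔS_total = -91.23 + 152.9 = 61.7 J/K, positive as the second law requires.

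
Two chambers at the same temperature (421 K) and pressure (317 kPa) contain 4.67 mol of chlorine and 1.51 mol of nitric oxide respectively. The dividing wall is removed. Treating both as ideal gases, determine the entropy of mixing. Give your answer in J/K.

Mole fractions: x_A = 4.67/6.18 = 0.756, x_B = 0.244.
ΔS_mix = −R(n_A ln x_A + n_B ln x_B) = −8.314 × (4.67 ln 0.756 + 1.51 ln 0.244) = 28.6 J/K.

ΔS_mix = 28.6 J/K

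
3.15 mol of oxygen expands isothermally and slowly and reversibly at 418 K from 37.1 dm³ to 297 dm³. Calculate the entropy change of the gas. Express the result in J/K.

For an isothermal ideal gas ΔS_gas = nR ln(V₂/V₁) = 3.15 × 8.314 × ln(297/37.1) = 54.5 J/K.

ΔS_gas = 54.5 J/K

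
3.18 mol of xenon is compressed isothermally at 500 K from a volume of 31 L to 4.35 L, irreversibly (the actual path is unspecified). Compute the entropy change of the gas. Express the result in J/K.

Entropy is a state function, so ΔS_gas depends only on the end states.
For an isothermal ideal gas ΔS_gas = nR ln(V₂/V₁) = 3.18 × 8.314 × ln(4.35/31) = -51.9 J/K.

ΔS_gas = -51.9 J/K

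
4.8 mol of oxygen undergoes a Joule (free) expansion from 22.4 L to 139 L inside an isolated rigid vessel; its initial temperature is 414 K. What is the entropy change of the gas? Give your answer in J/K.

ΔS_gas = 72.8 J/K

For an ideal gas in free expansion Q = 0 and W = 0, so T is unchanged.
Entropy is a state function; using a reversible isothermal path, ΔS_gas = nR ln(V₂/V₁) = 4.8 × 8.314 × ln(139/22.4) = 72.8 J/K.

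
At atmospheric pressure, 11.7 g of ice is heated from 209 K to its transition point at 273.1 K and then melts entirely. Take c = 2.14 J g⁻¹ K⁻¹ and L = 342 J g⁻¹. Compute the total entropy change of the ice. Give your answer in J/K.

ΔS = 21.3 J/K

Warming step: ΔS₁ = m c ln(T_tr/T_i) = 11.7 × 2.14 × ln(273.1/209) = 6.698 J/K.
Phase change: ΔS₂ = +mL/T_tr = 11.7 × 342 / 273.1 = 14.65 J/K.
ΔS_total = (6.698) + (14.65) = 21.3 J/K.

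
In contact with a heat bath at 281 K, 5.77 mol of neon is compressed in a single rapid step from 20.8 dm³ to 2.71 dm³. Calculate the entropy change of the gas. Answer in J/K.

ΔS_gas = -97.8 J/K

Entropy is a state function, so ΔS_gas depends only on the end states.
For an isothermal ideal gas ΔS_gas = nR ln(V₂/V₁) = 5.77 × 8.314 × ln(2.71/20.8) = -97.8 J/K.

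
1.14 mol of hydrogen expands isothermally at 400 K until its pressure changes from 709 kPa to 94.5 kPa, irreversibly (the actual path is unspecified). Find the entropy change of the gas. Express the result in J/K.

ΔS_gas = 19.1 J/K

Entropy is a state function, so ΔS_gas depends only on the end states.
For an isothermal ideal gas ΔS_gas = nR ln(P₁/P₂) = 1.14 × 8.314 × ln(709/94.5) = 19.1 J/K.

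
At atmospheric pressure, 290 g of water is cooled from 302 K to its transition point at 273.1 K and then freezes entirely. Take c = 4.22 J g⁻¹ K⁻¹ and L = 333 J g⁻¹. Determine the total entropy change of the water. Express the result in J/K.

ΔS = -477 J/K

Cooling step: ΔS₁ = m c ln(T_tr/T_i) = 290 × 4.22 × ln(273.1/302) = -123.1 J/K.
Phase change: ΔS₂ = −mL/T_tr = −290 × 333 / 273.1 = -353.6 J/K.
ΔS_total = (-123.1) + (-353.6) = -477 J/K.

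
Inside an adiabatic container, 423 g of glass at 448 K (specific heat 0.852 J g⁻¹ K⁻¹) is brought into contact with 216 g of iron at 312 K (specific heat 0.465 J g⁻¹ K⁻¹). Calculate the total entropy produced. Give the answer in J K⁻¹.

ΔS_total = 4.79 J/K

Energy balance: T_f = (m₁c₁T₁ + m₂c₂T₂)/(m₁c₁ + m₂c₂) = 418.36 K.
ΔS₁ = m₁c₁ ln(T_f/T₁) = 360.396 × ln(418.36/448) = -24.67 J/K.
ΔS₂ = m₂c₂ ln(T_f/T₂) = 100.44 × ln(418.36/312) = 29.46 J/K.
ΔS_total = -24.67 + 29.46 = 4.79 J/K.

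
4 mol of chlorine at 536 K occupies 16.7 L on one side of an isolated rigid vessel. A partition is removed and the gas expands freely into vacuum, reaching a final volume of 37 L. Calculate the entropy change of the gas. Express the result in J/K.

No heat is exchanged and no work is done, so the ideal-gas temperature stays constant.
Entropy is a state function; using a reversible isothermal path, ΔS_gas = nR ln(V₂/V₁) = 4 × 8.314 × ln(37/16.7) = 26.5 J/K.

ΔS_gas = 26.5 J/K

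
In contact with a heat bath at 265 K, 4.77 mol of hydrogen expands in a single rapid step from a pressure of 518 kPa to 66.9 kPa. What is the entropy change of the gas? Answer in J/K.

Entropy is a state function, so ΔS_gas depends only on the end states.
For an isothermal ideal gas ΔS_gas = nR ln(P₁/P₂) = 4.77 × 8.314 × ln(518/66.9) = 81.2 J/K.

ΔS_gas = 81.2 J/K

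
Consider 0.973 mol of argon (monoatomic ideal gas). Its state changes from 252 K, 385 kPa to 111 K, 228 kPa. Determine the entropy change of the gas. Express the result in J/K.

ΔS = nC_p ln(T₂/T₁) − nR ln(P₂/P₁), with C_p = 5R/2 = 20.79 J mol⁻¹ K⁻¹ for a monoatomic ideal gas.
ΔS = 0.973 × [20.79 × ln(111/252) − 8.314 × ln(228/385)] = -12.3 J/K.

ΔS = -12.3 J/K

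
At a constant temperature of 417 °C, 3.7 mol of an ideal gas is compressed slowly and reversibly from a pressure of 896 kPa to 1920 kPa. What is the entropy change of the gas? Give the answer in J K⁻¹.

ΔS_gas = -23.4 J/K

For an isothermal ideal gas ΔS_gas = nR ln(P₁/P₂) = 3.7 × 8.314 × ln(896/1920) = -23.4 J/K.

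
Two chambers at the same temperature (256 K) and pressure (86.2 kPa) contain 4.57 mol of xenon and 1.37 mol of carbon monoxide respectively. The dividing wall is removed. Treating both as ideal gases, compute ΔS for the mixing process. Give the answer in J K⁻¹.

ΔS_mix = 26.7 J/K

Mole fractions: x_A = 4.57/5.94 = 0.769, x_B = 0.231.
ΔS_mix = −R(n_A ln x_A + n_B ln x_B) = −8.314 × (4.57 ln 0.769 + 1.37 ln 0.231) = 26.7 J/K.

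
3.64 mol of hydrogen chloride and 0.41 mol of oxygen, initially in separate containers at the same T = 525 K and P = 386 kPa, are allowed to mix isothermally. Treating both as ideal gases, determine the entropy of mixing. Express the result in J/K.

ΔS_mix = 11 J/K

Mole fractions: x_A = 3.64/4.05 = 0.899, x_B = 0.101.
ΔS_mix = −R(n_A ln x_A + n_B ln x_B) = −8.314 × (3.64 ln 0.899 + 0.41 ln 0.101) = 11 J/K.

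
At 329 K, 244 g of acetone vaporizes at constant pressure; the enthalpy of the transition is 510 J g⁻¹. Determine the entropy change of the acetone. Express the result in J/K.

ΔS = 378 J/K

Heat absorbed by the substance: Q = mL = 244 × 510 = 124440 J.
At constant T, ΔS = Q_rev/T = 124440 / 329 = 378 J/K.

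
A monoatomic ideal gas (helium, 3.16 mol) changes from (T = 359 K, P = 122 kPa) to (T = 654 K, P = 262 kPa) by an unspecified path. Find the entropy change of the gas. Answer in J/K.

ΔS = 19.3 J/K

ΔS = nC_p ln(T₂/T₁) − nR ln(P₂/P₁), with C_p = 5R/2 = 20.79 J mol⁻¹ K⁻¹ for a monoatomic ideal gas.
ΔS = 3.16 × [20.79 × ln(654/359) − 8.314 × ln(262/122)] = 19.3 J/K.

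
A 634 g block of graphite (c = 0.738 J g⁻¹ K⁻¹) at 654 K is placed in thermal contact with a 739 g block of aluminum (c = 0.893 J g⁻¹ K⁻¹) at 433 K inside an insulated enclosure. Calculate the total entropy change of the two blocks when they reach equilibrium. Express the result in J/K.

ΔS_total = 23.7 J/K

Energy balance: T_f = (m₁c₁T₁ + m₂c₂T₂)/(m₁c₁ + m₂c₂) = 524.69 K.
ΔS₁ = m₁c₁ ln(T_f/T₁) = 467.892 × ln(524.69/654) = -103.08 J/K.
ΔS₂ = m₂c₂ ln(T_f/T₂) = 659.927 × ln(524.69/433) = 126.75 J/K.
ΔS_total = -103.08 + 126.75 = 23.7 J/K.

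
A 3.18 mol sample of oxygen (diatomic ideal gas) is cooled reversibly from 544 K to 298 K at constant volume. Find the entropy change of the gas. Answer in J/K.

At constant volume, ΔS = nC_V ln(T₂/T₁) with C_V = 5R/2 = 20.79 J mol⁻¹ K⁻¹.
ΔS = 3.18 × 20.79 × ln(298/544) = -39.8 J/K.

ΔS = -39.8 J/K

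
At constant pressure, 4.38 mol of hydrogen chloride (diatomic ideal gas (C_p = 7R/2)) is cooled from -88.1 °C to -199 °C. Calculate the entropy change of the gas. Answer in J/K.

ΔS = -117 J/K

In kelvin: T₁ = 185.05 K, T₂ = 74.15 K. At constant pressure, ΔS = nC_p ln(T₂/T₁) with C_p = 7R/2 = 29.1 J mol⁻¹ K⁻¹.
ΔS = 4.38 × 29.1 × ln(74.15/185.05) = -117 J/K.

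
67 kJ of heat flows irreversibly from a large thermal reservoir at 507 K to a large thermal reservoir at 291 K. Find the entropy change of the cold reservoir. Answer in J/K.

ΔS_cold = 230 J/K

The cold reservoir gains heat Q, so ΔS_cold = +Q/T_C = 67000/291 = 230 J/K.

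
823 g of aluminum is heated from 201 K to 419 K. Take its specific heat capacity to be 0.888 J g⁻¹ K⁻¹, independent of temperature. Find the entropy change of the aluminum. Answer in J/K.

ΔS = 537 J/K

ΔS = ∫dQ_rev/T = m c ln(T₂/T₁) = 823 × 0.888 × ln(419/201) = 537 J/K.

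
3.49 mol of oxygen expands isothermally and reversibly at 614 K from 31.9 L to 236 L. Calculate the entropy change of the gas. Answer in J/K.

For an isothermal ideal gas ΔS_gas = nR ln(V₂/V₁) = 3.49 × 8.314 × ln(236/31.9) = 58.1 J/K.

ΔS_gas = 58.1 J/K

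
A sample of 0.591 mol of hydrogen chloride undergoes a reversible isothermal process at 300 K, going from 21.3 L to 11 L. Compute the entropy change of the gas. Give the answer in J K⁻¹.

ΔS_gas = -3.25 J/K

For an isothermal ideal gas ΔS_gas = nR ln(V₂/V₁) = 0.591 × 8.314 × ln(11/21.3) = -3.25 J/K.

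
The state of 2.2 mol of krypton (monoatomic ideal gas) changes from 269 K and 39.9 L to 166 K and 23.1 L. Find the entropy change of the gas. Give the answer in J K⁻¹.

Entropy is a state function: ΔS = nC_V ln(T₂/T₁) + nR ln(V₂/V₁), with C_V = 3R/2 = 12.47 J mol⁻¹ K⁻¹ for a monoatomic ideal gas.
ΔS = 2.2 × [12.47 × ln(166/269) + 8.314 × ln(23.1/39.9)] = -23.2 J/K.

ΔS = -23.2 J/K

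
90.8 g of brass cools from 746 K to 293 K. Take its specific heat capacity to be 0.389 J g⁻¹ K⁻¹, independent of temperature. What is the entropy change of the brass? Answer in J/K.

ΔS = -33 J/K

ΔS = ∫dQ_rev/T = m c ln(T₂/T₁) = 90.8 × 0.389 × ln(293/746) = -33 J/K.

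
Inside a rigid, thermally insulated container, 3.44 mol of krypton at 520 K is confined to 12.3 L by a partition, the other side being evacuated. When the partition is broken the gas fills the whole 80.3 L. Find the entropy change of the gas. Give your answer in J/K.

ΔS_gas = 53.7 J/K

No heat is exchanged and no work is done, so the ideal-gas temperature stays constant.
Entropy is a state function; using a reversible isothermal path, ΔS_gas = nR ln(V₂/V₁) = 3.44 × 8.314 × ln(80.3/12.3) = 53.7 J/K.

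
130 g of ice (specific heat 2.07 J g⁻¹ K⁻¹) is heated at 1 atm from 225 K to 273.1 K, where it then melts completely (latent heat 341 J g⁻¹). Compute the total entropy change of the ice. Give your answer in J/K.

ΔS = 214 J/K

Warming step: ΔS₁ = m c ln(T_tr/T_i) = 130 × 2.07 × ln(273.1/225) = 52.13 J/K.
Phase change: ΔS₂ = +mL/T_tr = 130 × 341 / 273.1 = 162.3 J/K.
ΔS_total = (52.13) + (162.3) = 214 J/K.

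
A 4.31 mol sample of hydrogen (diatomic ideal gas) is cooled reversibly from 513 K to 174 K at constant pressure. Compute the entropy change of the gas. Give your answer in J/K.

ΔS = -136 J/K

At constant pressure, ΔS = nC_p ln(T₂/T₁) with C_p = 7R/2 = 29.1 J mol⁻¹ K⁻¹.
ΔS = 4.31 × 29.1 × ln(174/513) = -136 J/K.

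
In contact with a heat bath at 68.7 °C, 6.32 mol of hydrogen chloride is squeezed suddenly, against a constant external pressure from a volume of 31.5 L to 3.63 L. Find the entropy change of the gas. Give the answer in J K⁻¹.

ΔS_gas = -114 J/K

Entropy is a state function, so ΔS_gas depends only on the end states.
For an isothermal ideal gas ΔS_gas = nR ln(V₂/V₁) = 6.32 × 8.314 × ln(3.63/31.5) = -114 J/K.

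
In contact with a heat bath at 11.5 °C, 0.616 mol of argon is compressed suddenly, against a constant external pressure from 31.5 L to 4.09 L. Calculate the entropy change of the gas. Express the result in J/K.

ΔS_gas = -10.5 J/K

Entropy is a state function, so ΔS_gas depends only on the end states.
For an isothermal ideal gas ΔS_gas = nR ln(V₂/V₁) = 0.616 × 8.314 × ln(4.09/31.5) = -10.5 J/K.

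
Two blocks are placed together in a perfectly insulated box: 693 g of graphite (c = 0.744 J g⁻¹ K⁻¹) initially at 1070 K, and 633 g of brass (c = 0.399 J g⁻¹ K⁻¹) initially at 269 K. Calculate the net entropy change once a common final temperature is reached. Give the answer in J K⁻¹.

ΔS_total = 132 J/K

Energy balance: T_f = (m₁c₁T₁ + m₂c₂T₂)/(m₁c₁ + m₂c₂) = 806.64 K.
ΔS₁ = m₁c₁ ln(T_f/T₁) = 515.592 × ln(806.64/1070) = -145.7 J/K.
ΔS₂ = m₂c₂ ln(T_f/T₂) = 252.567 × ln(806.64/269) = 277.4 J/K.
ΔS_total = -145.7 + 277.4 = 132 J/K.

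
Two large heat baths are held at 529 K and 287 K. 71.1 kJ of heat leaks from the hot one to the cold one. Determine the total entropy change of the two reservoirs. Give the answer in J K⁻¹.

ΔS_total = 113 J/K

ΔS_hot = −Q/T_H = −71100/529 = -134.4 J/K and ΔS_cold = +Q/T_C = 71100/287 = 247.7 J/K.
ΔS_total = -134.4 + 247.7 = 113 J/K, positive as the second law requires.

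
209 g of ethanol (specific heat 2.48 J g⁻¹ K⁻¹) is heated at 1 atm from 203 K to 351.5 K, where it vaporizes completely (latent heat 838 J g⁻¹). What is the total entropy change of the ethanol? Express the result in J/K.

ΔS = 783 J/K

Warming step: ΔS₁ = m c ln(T_tr/T_i) = 209 × 2.48 × ln(351.5/203) = 284.6 J/K.
Phase change: ΔS₂ = +mL/T_tr = 209 × 838 / 351.5 = 498.3 J/K.
ΔS_total = (284.6) + (498.3) = 783 J/K.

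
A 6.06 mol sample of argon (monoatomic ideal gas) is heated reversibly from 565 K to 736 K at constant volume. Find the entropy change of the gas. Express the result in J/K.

ΔS = 20 J/K

At constant volume, ΔS = nC_V ln(T₂/T₁) with C_V = 3R/2 = 12.47 J mol⁻¹ K⁻¹.
ΔS = 6.06 × 12.47 × ln(736/565) = 20 J/K.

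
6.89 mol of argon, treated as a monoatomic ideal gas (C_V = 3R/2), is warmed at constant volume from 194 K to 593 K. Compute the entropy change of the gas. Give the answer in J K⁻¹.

ΔS = 96 J/K

At constant volume, ΔS = nC_V ln(T₂/T₁) with C_V = 3R/2 = 12.47 J mol⁻¹ K⁻¹.
ΔS = 6.89 × 12.47 × ln(593/194) = 96 J/K.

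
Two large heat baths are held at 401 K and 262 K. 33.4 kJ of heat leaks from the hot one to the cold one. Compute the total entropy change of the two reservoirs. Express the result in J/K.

ΔS_total = 44.2 J/K

ΔS_hot = −Q/T_H = −33400/401 = -83.29 J/K and ΔS_cold = +Q/T_C = 33400/262 = 127.5 J/K.
ΔS_total = -83.29 + 127.5 = 44.2 J/K, positive as the second law requires.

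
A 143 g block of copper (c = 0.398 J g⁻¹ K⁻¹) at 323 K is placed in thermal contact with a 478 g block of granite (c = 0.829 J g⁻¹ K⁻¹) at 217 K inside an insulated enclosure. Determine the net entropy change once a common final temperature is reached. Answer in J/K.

Energy balance: T_f = (m₁c₁T₁ + m₂c₂T₂)/(m₁c₁ + m₂c₂) = 230.31 K.
ΔS₁ = m₁c₁ ln(T_f/T₁) = 56.914 × ln(230.31/323) = -19.25 J/K.
ΔS₂ = m₂c₂ ln(T_f/T₂) = 396.262 × ln(230.31/217) = 23.59 J/K.
ΔS_total = -19.25 + 23.59 = 4.34 J/K.

ΔS_total = 4.34 J/K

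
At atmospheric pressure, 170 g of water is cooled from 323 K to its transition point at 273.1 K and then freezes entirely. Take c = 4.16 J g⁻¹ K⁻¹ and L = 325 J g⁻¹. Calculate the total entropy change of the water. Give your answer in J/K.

Cooling step: ΔS₁ = m c ln(T_tr/T_i) = 170 × 4.16 × ln(273.1/323) = -118.7 J/K.
Phase change: ΔS₂ = −mL/T_tr = −170 × 325 / 273.1 = -202.3 J/K.
ΔS_total = (-118.7) + (-202.3) = -321 J/K.

ΔS = -321 J/K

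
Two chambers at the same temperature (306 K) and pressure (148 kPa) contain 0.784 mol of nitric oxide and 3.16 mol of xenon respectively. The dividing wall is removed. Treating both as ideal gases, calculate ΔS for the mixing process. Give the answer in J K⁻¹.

Mole fractions: x_A = 0.784/3.94 = 0.199, x_B = 0.801.
ΔS_mix = −R(n_A ln x_A + n_B ln x_B) = −8.314 × (0.784 ln 0.199 + 3.16 ln 0.801) = 16.4 J/K.

ΔS_mix = 16.4 J/K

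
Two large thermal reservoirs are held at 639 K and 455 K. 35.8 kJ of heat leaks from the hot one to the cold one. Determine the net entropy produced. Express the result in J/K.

ΔS_total = 22.7 J/K

ΔS_hot = −Q/T_H = −35800/639 = -56.03 J/K and ΔS_cold = +Q/T_C = 35800/455 = 78.68 J/K.
ΔS_total = -56.03 + 78.68 = 22.7 J/K, positive as the second law requires.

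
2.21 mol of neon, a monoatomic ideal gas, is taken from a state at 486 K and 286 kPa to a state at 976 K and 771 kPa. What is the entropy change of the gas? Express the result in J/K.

ΔS = nC_p ln(T₂/T₁) − nR ln(P₂/P₁), with C_p = 5R/2 = 20.79 J mol⁻¹ K⁻¹ for a monoatomic ideal gas.
ΔS = 2.21 × [20.79 × ln(976/486) − 8.314 × ln(771/286)] = 13.8 J/K.

ΔS = 13.8 J/K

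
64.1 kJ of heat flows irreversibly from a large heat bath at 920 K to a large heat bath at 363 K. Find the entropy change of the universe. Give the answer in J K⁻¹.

ΔS_hot = −Q/T_H = −64100/920 = -69.67 J/K and ΔS_cold = +Q/T_C = 64100/363 = 176.6 J/K.
ΔS_total = -69.67 + 176.6 = 107 J/K, positive as the second law requires.

ΔS_total = 107 J/K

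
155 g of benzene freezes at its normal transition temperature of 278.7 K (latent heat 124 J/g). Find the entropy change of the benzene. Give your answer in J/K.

Heat released by the substance: Q = −mL = −155 × 124 = −19220 J.
At constant T, ΔS = Q_rev/T = −19220 / 278.7 = -69 J/K.

ΔS = -69 J/K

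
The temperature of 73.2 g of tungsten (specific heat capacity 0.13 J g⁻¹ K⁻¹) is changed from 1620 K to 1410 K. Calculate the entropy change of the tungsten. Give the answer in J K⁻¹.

ΔS = ∫dQ_rev/T = m c ln(T₂/T₁) = 73.2 × 0.13 × ln(1410/1620) = -1.32 J/K.

ΔS = -1.32 J/K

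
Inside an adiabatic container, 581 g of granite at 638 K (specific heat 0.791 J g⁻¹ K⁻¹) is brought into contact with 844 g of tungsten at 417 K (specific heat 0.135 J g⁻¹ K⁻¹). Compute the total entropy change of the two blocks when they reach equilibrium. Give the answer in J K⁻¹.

ΔS_total = 7.56 J/K

Energy balance: T_f = (m₁c₁T₁ + m₂c₂T₂)/(m₁c₁ + m₂c₂) = 594.09 K.
ΔS₁ = m₁c₁ ln(T_f/T₁) = 459.571 × ln(594.09/638) = -32.77 J/K.
ΔS₂ = m₂c₂ ln(T_f/T₂) = 113.94 × ln(594.09/417) = 40.33 J/K.
ΔS_total = -32.77 + 40.33 = 7.56 J/K.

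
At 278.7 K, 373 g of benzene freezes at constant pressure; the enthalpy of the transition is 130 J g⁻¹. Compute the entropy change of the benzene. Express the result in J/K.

Heat released by the substance: Q = −mL = −373 × 130 = −48490 J.
At constant T, ΔS = Q_rev/T = −48490 / 278.7 = -174 J/K.

ΔS = -174 J/K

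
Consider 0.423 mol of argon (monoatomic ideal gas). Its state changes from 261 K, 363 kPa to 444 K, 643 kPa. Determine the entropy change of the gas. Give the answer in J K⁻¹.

ΔS = 2.66 J/K

ΔS = nC_p ln(T₂/T₁) − nR ln(P₂/P₁), with C_p = 5R/2 = 20.79 J mol⁻¹ K⁻¹ for a monoatomic ideal gas.
ΔS = 0.423 × [20.79 × ln(444/261) − 8.314 × ln(643/363)] = 2.66 J/K.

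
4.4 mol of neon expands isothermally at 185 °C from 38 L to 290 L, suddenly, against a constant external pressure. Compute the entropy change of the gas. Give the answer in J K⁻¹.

Entropy is a state function, so ΔS_gas depends only on the end states.
For an isothermal ideal gas ΔS_gas = nR ln(V₂/V₁) = 4.4 × 8.314 × ln(290/38) = 74.3 J/K.

ΔS_gas = 74.3 J/K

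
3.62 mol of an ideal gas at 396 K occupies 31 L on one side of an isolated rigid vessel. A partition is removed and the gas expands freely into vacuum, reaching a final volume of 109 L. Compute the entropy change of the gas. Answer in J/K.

No heat is exchanged and no work is done, so the ideal-gas temperature stays constant.
Entropy is a state function; using a reversible isothermal path, ΔS_gas = nR ln(V₂/V₁) = 3.62 × 8.314 × ln(109/31) = 37.8 J/K.

ΔS_gas = 37.8 J/K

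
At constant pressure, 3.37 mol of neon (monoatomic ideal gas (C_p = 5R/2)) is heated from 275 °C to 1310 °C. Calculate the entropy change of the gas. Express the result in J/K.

In kelvin: T₁ = 548.15 K, T₂ = 1583.15 K. At constant pressure, ΔS = nC_p ln(T₂/T₁) with C_p = 5R/2 = 20.79 J mol⁻¹ K⁻¹.
ΔS = 3.37 × 20.79 × ln(1583.15/548.15) = 74.3 J/K.

ΔS = 74.3 J/K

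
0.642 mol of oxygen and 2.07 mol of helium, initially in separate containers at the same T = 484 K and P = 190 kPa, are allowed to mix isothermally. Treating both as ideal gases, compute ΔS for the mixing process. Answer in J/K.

Mole fractions: x_A = 0.642/2.71 = 0.237, x_B = 0.763.
ΔS_mix = −R(n_A ln x_A + n_B ln x_B) = −8.314 × (0.642 ln 0.237 + 2.07 ln 0.763) = 12.3 J/K.

ΔS_mix = 12.3 J/K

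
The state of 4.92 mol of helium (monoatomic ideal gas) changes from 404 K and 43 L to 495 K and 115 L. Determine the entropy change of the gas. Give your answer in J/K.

ΔS = 52.7 J/K

Entropy is a state function: ΔS = nC_V ln(T₂/T₁) + nR ln(V₂/V₁), with C_V = 3R/2 = 12.47 J mol⁻¹ K⁻¹ for a monoatomic ideal gas.
ΔS = 4.92 × [12.47 × ln(495/404) + 8.314 × ln(115/43)] = 52.7 J/K.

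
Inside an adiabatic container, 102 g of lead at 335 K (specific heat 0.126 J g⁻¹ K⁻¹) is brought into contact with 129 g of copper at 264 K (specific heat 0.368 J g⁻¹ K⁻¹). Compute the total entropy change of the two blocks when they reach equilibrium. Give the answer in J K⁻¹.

ΔS_total = 0.3 J/K

Energy balance: T_f = (m₁c₁T₁ + m₂c₂T₂)/(m₁c₁ + m₂c₂) = 279.13 K.
ΔS₁ = m₁c₁ ln(T_f/T₁) = 12.852 × ln(279.13/335) = -2.345 J/K.
ΔS₂ = m₂c₂ ln(T_f/T₂) = 47.472 × ln(279.13/264) = 2.645 J/K.
ΔS_total = -2.345 + 2.645 = 0.3 J/K.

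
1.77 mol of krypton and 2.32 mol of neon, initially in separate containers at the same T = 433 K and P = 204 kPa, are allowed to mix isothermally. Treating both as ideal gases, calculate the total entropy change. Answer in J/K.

Mole fractions: x_A = 1.77/4.09 = 0.433, x_B = 0.567.
ΔS_mix = −R(n_A ln x_A + n_B ln x_B) = −8.314 × (1.77 ln 0.433 + 2.32 ln 0.567) = 23.3 J/K.

ΔS_mix = 23.3 J/K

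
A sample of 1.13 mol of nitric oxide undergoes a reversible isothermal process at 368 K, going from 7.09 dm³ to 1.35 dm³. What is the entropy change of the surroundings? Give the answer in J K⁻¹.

ΔS_surr = 15.6 J/K

For an isothermal ideal gas ΔS_gas = nR ln(V₂/V₁) = 1.13 × 8.314 × ln(1.35/7.09) = -15.6 J/K.
The process is reversible, so ΔS_surr = −ΔS_gas = 15.6 J/K and ΔS_universe = 0.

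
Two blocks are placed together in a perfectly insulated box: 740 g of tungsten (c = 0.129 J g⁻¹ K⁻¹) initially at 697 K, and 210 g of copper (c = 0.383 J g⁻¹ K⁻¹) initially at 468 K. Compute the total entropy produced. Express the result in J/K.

ΔS_total = 3.4 J/K

Energy balance: T_f = (m₁c₁T₁ + m₂c₂T₂)/(m₁c₁ + m₂c₂) = 592.28 K.
ΔS₁ = m₁c₁ ln(T_f/T₁) = 95.46 × ln(592.28/697) = -15.54 J/K.
ΔS₂ = m₂c₂ ln(T_f/T₂) = 80.43 × ln(592.28/468) = 18.94 J/K.
ΔS_total = -15.54 + 18.94 = 3.4 J/K.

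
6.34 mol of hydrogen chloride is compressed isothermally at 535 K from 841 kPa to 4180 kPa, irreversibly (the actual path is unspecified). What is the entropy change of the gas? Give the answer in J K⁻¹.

Entropy is a state function, so ΔS_gas depends only on the end states.
For an isothermal ideal gas ΔS_gas = nR ln(P₁/P₂) = 6.34 × 8.314 × ln(841/4180) = -84.5 J/K.

ΔS_gas = -84.5 J/K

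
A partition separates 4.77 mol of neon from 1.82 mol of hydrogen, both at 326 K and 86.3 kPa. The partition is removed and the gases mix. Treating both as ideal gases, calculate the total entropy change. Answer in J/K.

ΔS_mix = 32.3 J/K

Mole fractions: x_A = 4.77/6.59 = 0.724, x_B = 0.276.
ΔS_mix = −R(n_A ln x_A + n_B ln x_B) = −8.314 × (4.77 ln 0.724 + 1.82 ln 0.276) = 32.3 J/K.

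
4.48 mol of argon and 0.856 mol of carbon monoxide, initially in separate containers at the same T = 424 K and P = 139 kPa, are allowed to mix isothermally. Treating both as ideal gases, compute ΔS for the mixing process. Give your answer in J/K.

ΔS_mix = 19.5 J/K

Mole fractions: x_A = 4.48/5.34 = 0.84, x_B = 0.16.
ΔS_mix = −R(n_A ln x_A + n_B ln x_B) = −8.314 × (4.48 ln 0.84 + 0.856 ln 0.16) = 19.5 J/K.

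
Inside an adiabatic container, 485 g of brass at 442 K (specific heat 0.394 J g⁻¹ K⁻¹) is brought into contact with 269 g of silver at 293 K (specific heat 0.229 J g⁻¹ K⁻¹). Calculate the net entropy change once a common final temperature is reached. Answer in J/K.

ΔS_total = 3.66 J/K

Energy balance: T_f = (m₁c₁T₁ + m₂c₂T₂)/(m₁c₁ + m₂c₂) = 405.68 K.
ΔS₁ = m₁c₁ ln(T_f/T₁) = 191.09 × ln(405.68/442) = -16.387 J/K.
ΔS₂ = m₂c₂ ln(T_f/T₂) = 61.601 × ln(405.68/293) = 20.044 J/K.
ΔS_total = -16.387 + 20.044 = 3.66 J/K.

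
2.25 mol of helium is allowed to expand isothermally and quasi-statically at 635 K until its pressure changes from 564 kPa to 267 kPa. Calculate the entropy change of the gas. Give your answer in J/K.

For an isothermal ideal gas ΔS_gas = nR ln(P₁/P₂) = 2.25 × 8.314 × ln(564/267) = 14 J/K.

ΔS_gas = 14 J/K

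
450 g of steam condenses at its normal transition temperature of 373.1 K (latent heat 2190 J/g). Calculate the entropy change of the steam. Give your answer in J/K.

ΔS = -2640 J/K

Heat released by the substance: Q = −mL = −450 × 2190 = −985500 J.
At constant T, ΔS = Q_rev/T = −985500 / 373.1 = -2640 J/K.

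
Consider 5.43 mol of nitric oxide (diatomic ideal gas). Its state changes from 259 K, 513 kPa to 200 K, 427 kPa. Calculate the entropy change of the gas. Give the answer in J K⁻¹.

ΔS = nC_p ln(T₂/T₁) − nR ln(P₂/P₁), with C_p = 7R/2 = 29.1 J mol⁻¹ K⁻¹ for a diatomic ideal gas.
ΔS = 5.43 × [29.1 × ln(200/259) − 8.314 × ln(427/513)] = -32.6 J/K.

ΔS = -32.6 J/K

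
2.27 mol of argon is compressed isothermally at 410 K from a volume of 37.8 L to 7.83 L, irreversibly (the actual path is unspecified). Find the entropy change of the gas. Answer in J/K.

Entropy is a state function, so ΔS_gas depends only on the end states.
For an isothermal ideal gas ΔS_gas = nR ln(V₂/V₁) = 2.27 × 8.314 × ln(7.83/37.8) = -29.7 J/K.

ΔS_gas = -29.7 J/K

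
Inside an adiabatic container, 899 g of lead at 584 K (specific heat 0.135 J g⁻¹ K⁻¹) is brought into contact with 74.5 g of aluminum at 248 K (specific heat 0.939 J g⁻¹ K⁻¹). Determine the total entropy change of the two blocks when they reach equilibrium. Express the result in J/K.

Energy balance: T_f = (m₁c₁T₁ + m₂c₂T₂)/(m₁c₁ + m₂c₂) = 461.14 K.
ΔS₁ = m₁c₁ ln(T_f/T₁) = 121.365 × ln(461.14/584) = -28.67 J/K.
ΔS₂ = m₂c₂ ln(T_f/T₂) = 69.9555 × ln(461.14/248) = 43.39 J/K.
ΔS_total = -28.67 + 43.39 = 14.7 J/K.

ΔS_total = 14.7 J/K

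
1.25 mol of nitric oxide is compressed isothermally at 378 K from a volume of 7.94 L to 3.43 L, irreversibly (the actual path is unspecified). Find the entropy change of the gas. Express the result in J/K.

ΔS_gas = -8.72 J/K

Entropy is a state function, so ΔS_gas depends only on the end states.
For an isothermal ideal gas ΔS_gas = nR ln(V₂/V₁) = 1.25 × 8.314 × ln(3.43/7.94) = -8.72 J/K.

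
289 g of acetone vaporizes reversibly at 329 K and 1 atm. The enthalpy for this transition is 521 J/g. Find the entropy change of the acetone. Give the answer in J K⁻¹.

Heat absorbed by the substance: Q = mL = 289 × 521 = 150569 J.
At constant T, ΔS = Q_rev/T = 150569 / 329 = 458 J/K.

ΔS = 458 J/K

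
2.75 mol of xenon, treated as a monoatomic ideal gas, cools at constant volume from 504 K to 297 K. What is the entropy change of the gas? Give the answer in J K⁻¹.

At constant volume, ΔS = nC_V ln(T₂/T₁) with C_V = 3R/2 = 12.47 J mol⁻¹ K⁻¹.
ΔS = 2.75 × 12.47 × ln(297/504) = -18.1 J/K.

ΔS = -18.1 J/K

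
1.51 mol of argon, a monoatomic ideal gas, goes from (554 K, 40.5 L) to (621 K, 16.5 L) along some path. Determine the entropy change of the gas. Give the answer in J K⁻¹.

ΔS = -9.12 J/K

Entropy is a state function: ΔS = nC_V ln(T₂/T₁) + nR ln(V₂/V₁), with C_V = 3R/2 = 12.47 J mol⁻¹ K⁻¹ for a monoatomic ideal gas.
ΔS = 1.51 × [12.47 × ln(621/554) + 8.314 × ln(16.5/40.5)] = -9.12 J/K.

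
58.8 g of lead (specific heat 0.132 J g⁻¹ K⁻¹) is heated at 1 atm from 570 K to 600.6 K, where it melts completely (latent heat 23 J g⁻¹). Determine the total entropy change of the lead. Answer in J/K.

ΔS = 2.66 J/K

Warming step: ΔS₁ = m c ln(T_tr/T_i) = 58.8 × 0.132 × ln(600.6/570) = 0.4059 J/K.
Phase change: ΔS₂ = +mL/T_tr = 58.8 × 23 / 600.6 = 2.252 J/K.
ΔS_total = (0.4059) + (2.252) = 2.66 J/K.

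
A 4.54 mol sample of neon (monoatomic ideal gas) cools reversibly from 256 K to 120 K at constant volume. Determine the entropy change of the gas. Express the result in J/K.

At constant volume, ΔS = nC_V ln(T₂/T₁) with C_V = 3R/2 = 12.47 J mol⁻¹ K⁻¹.
ΔS = 4.54 × 12.47 × ln(120/256) = -42.9 J/K.

ΔS = -42.9 J/K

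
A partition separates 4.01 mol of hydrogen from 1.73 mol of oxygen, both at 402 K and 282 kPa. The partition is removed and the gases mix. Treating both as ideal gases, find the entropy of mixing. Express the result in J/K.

ΔS_mix = 29.2 J/K

Mole fractions: x_A = 4.01/5.74 = 0.699, x_B = 0.301.
ΔS_mix = −R(n_A ln x_A + n_B ln x_B) = −8.314 × (4.01 ln 0.699 + 1.73 ln 0.301) = 29.2 J/K.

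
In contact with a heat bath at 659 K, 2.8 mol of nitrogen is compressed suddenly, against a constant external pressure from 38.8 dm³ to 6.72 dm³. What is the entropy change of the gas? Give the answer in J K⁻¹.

ΔS_gas = -40.8 J/K

Entropy is a state function, so ΔS_gas depends only on the end states.
For an isothermal ideal gas ΔS_gas = nR ln(V₂/V₁) = 2.8 × 8.314 × ln(6.72/38.8) = -40.8 J/K.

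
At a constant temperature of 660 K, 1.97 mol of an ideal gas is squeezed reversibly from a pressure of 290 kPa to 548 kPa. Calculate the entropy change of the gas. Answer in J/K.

ΔS_gas = -10.4 J/K

For an isothermal ideal gas ΔS_gas = nR ln(P₁/P₂) = 1.97 × 8.314 × ln(290/548) = -10.4 J/K.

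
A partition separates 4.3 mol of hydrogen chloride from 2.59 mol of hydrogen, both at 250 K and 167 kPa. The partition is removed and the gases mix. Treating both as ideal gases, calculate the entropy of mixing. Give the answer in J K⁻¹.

ΔS_mix = 37.9 J/K

Mole fractions: x_A = 4.3/6.89 = 0.624, x_B = 0.376.
ΔS_mix = −R(n_A ln x_A + n_B ln x_B) = −8.314 × (4.3 ln 0.624 + 2.59 ln 0.376) = 37.9 J/K.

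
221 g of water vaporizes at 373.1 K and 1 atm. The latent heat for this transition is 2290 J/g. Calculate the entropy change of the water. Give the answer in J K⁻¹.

Heat absorbed by the substance: Q = mL = 221 × 2290 = 506090 J.
At constant T, ΔS = Q_rev/T = 506090 / 373.1 = 1360 J/K.

ΔS = 1360 J/K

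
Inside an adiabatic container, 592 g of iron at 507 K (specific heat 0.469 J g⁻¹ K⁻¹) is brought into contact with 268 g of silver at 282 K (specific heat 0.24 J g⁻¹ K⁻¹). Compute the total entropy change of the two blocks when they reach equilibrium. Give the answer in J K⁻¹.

Energy balance: T_f = (m₁c₁T₁ + m₂c₂T₂)/(m₁c₁ + m₂c₂) = 464.68 K.
ΔS₁ = m₁c₁ ln(T_f/T₁) = 277.648 × ln(464.68/507) = -24.2 J/K.
ΔS₂ = m₂c₂ ln(T_f/T₂) = 64.32 × ln(464.68/282) = 32.12 J/K.
ΔS_total = -24.2 + 32.12 = 7.92 J/K.

ΔS_total = 7.92 J/K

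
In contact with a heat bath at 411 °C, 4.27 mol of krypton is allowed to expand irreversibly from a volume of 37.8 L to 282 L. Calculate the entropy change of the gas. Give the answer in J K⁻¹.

ΔS_gas = 71.3 J/K

Entropy is a state function, so ΔS_gas depends only on the end states.
For an isothermal ideal gas ΔS_gas = nR ln(V₂/V₁) = 4.27 × 8.314 × ln(282/37.8) = 71.3 J/K.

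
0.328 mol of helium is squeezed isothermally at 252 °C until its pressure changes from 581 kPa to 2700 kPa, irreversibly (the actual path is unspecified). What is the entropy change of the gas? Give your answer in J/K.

ΔS_gas = -4.19 J/K

Entropy is a state function, so ΔS_gas depends only on the end states.
For an isothermal ideal gas ΔS_gas = nR ln(P₁/P₂) = 0.328 × 8.314 × ln(581/2700) = -4.19 J/K.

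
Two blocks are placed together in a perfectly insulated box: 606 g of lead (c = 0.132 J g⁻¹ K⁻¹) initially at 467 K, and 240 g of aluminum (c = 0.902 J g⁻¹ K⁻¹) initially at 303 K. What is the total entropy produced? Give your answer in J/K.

Energy balance: T_f = (m₁c₁T₁ + m₂c₂T₂)/(m₁c₁ + m₂c₂) = 347.25 K.
ΔS₁ = m₁c₁ ln(T_f/T₁) = 79.992 × ln(347.25/467) = -23.7 J/K.
ΔS₂ = m₂c₂ ln(T_f/T₂) = 216.48 × ln(347.25/303) = 29.51 J/K.
ΔS_total = -23.7 + 29.51 = 5.81 J/K.

ΔS_total = 5.81 J/K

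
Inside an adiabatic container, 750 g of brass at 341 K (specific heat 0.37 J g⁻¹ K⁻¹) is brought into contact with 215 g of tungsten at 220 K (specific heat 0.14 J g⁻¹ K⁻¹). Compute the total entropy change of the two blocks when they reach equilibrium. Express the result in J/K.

Energy balance: T_f = (m₁c₁T₁ + m₂c₂T₂)/(m₁c₁ + m₂c₂) = 329.16 K.
ΔS₁ = m₁c₁ ln(T_f/T₁) = 277.5 × ln(329.16/341) = -9.807 J/K.
ΔS₂ = m₂c₂ ln(T_f/T₂) = 30.1 × ln(329.16/220) = 12.13 J/K.
ΔS_total = -9.807 + 12.13 = 2.32 J/K.

ΔS_total = 2.32 J/K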